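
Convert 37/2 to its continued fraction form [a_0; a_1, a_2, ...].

[18; 2]

Run the Euclidean algorithm on 37 and 2; the successive quotients are the partial quotients a_0, a_1, ... (each step inverts the fractional part left over by the previous one):
  37 = 18*2 + 1, so a_0 = 18.
  2 = 2*1 + 0, so a_1 = 2.
The remainder reaches 0 after 2 divisions, so the expansion has 2 partial quotients, read off in order.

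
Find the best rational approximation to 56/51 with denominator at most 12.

11/10

Expand x = 56/51 as a continued fraction with the Euclidean algorithm:
  56 = 1*51 + 5, so a_0 = 1.
  51 = 10*5 + 1, so a_1 = 10.
  5 = 5*1 + 0, so a_2 = 5.
so x = [1; 10, 5].
Convergents (p_i = a_i*p_{i-1} + p_{i-2}, q_i = a_i*q_{i-1} + q_{i-2} with p_{-2}=0, p_{-1}=1, q_{-2}=1, q_{-1}=0), until the denominator exceeds 12:
  i=0: a_0=1, p_0 = 1*1 + 0 = 1, q_0 = 1*0 + 1 = 1.
  i=1: a_1=10, p_1 = 10*1 + 1 = 11, q_1 = 10*1 + 0 = 10.
  i=2: a_2=5, p_2 = 5*11 + 1 = 56, q_2 = 5*10 + 1 = 51.
q_2 = 51 > 12, so the last convergent with denominator <= 12 is p_1/q_1 = 11/10.
The closest fraction with denominator <= 12 is either p_1/q_1 or the intermediate fraction (k*p_1 + p_0)/(k*q_1 + q_0) with the largest k >= 1 whose denominator stays <= 12; these approach x as k grows, and every other convergent or intermediate fraction in range is farther away.
Largest k: floor((12 - q_0)/q_1) = floor((12 - 1)/10) = 1.
That gives (1*11 + 1)/(1*10 + 1) = 12/11.
Compare the errors: |x - 11/10| = |56*10 - 11*51|/(51*10) = 1/510, and |x - 12/11| = |56*11 - 12*51|/(51*11) = 4/561.
Cross-multiplying, 1*561 = 561 < 2040 = 4*510, so 1/510 is smaller: the convergent 11/10 is closer to x than 12/11.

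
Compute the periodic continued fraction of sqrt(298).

Write x_i = (sqrt(298) + m_i)/d_i with (m_0, d_0) = (0, 1). a_0 = floor(sqrt(298)) = 17, since 17^2 = 289 <= 298 < 324 = 18^2.
Iterate m_{i+1} = d_i*a_i - m_i, d_{i+1} = (298 - m_{i+1}^2)/d_i, a_{i+1} = floor((a_0 + m_{i+1})/d_{i+1}):
  m_1 = 1*17 - 0 = 17, d_1 = (298 - 17^2)/1 = 9/1 = 9, a_1 = floor((17 + 17)/9) = 3.
  m_2 = 9*3 - 17 = 10, d_2 = (298 - 10^2)/9 = 198/9 = 22, a_2 = floor((17 + 10)/22) = 1.
  m_3 = 22*1 - 10 = 12, d_3 = (298 - 12^2)/22 = 154/22 = 7, a_3 = floor((17 + 12)/7) = 4.
  m_4 = 7*4 - 12 = 16, d_4 = (298 - 16^2)/7 = 42/7 = 6, a_4 = floor((17 + 16)/6) = 5.
  m_5 = 6*5 - 16 = 14, d_5 = (298 - 14^2)/6 = 102/6 = 17, a_5 = floor((17 + 14)/17) = 1.
  m_6 = 17*1 - 14 = 3, d_6 = (298 - 3^2)/17 = 289/17 = 17, a_6 = floor((17 + 3)/17) = 1.
  m_7 = 17*1 - 3 = 14, d_7 = (298 - 14^2)/17 = 102/17 = 6, a_7 = floor((17 + 14)/6) = 5.
  m_8 = 6*5 - 14 = 16, d_8 = (298 - 16^2)/6 = 42/6 = 7, a_8 = floor((17 + 16)/7) = 4.
  m_9 = 7*4 - 16 = 12, d_9 = (298 - 12^2)/7 = 154/7 = 22, a_9 = floor((17 + 12)/22) = 1.
  m_10 = 22*1 - 12 = 10, d_10 = (298 - 10^2)/22 = 198/22 = 9, a_10 = floor((17 + 10)/9) = 3.
  m_11 = 9*3 - 10 = 17, d_11 = (298 - 17^2)/9 = 9/9 = 1, a_11 = floor((17 + 17)/1) = 34.
  m_12 = 1*34 - 17 = 17, d_12 = (298 - 17^2)/1 = 9/1 = 9: (m_12, d_12) = (m_1, d_1) = (17, 9), so from here the quotients repeat a_1, ..., a_11; the period length is 11.
Hence the expansion of sqrt(298) is a_0 = 17 followed by the repeating block 3, 1, 4, 5, 1, 1, 5, 4, 1, 3, 34 (period 11).

[17; (3, 1, 4, 5, 1, 1, 5, 4, 1, 3, 34)]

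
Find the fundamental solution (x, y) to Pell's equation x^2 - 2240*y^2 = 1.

First expand sqrt(2240) as a continued fraction. With x_i = (sqrt(2240) + m_i)/d_i and (m_0, d_0) = (0, 1): a_0 = floor(sqrt(2240)) = 47, since 47^2 = 2209 <= 2240 < 2304 = 48^2.
Iterate m_{i+1} = d_i*a_i - m_i, d_{i+1} = (2240 - m_{i+1}^2)/d_i, a_{i+1} = floor((a_0 + m_{i+1})/d_{i+1}):
  m_1 = 1*47 - 0 = 47, d_1 = (2240 - 47^2)/1 = 31/1 = 31, a_1 = floor((47 + 47)/31) = 3.
  m_2 = 31*3 - 47 = 46, d_2 = (2240 - 46^2)/31 = 124/31 = 4, a_2 = floor((47 + 46)/4) = 23.
  m_3 = 4*23 - 46 = 46, d_3 = (2240 - 46^2)/4 = 124/4 = 31, a_3 = floor((47 + 46)/31) = 3.
  m_4 = 31*3 - 46 = 47, d_4 = (2240 - 47^2)/31 = 31/31 = 1, a_4 = floor((47 + 47)/1) = 94.
  m_5 = 1*94 - 47 = 47, d_5 = (2240 - 47^2)/1 = 31/1 = 31: (m_5, d_5) = (m_1, d_1) = (47, 31), so from here the quotients repeat a_1, ..., a_4; the period length is 4.
So sqrt(2240) = [47; (3, 23, 3, 94)] with period length k = 4.
k is even, so the fundamental solution of x^2 - 2240y^2 = 1 is (p_{k-1}, q_{k-1}) = (p_3, q_3); compute convergents through index 3.
Convergents (p_i = a_i*p_{i-1} + p_{i-2}, q_i = a_i*q_{i-1} + q_{i-2} with p_{-2}=0, p_{-1}=1, q_{-2}=1, q_{-1}=0):
  i=0: a_0=47, p_0 = 47*1 + 0 = 47, q_0 = 47*0 + 1 = 1.
  i=1: a_1=3, p_1 = 3*47 + 1 = 142, q_1 = 3*1 + 0 = 3.
  i=2: a_2=23, p_2 = 23*142 + 47 = 3313, q_2 = 23*3 + 1 = 70.
  i=3: a_3=3, p_3 = 3*3313 + 142 = 10081, q_3 = 3*70 + 3 = 213.
Check: 10081^2 - 2240*213^2 = 101626561 - 101626560 = 1, so (x, y) = (10081, 213) solves the equation, and by the theorem it is the least positive solution.

(x, y) = (10081, 213)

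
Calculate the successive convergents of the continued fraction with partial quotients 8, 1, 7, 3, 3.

8/1, 9/1, 71/8, 222/25, 737/83

Using the convergent recurrence p_i = a_i*p_{i-1} + p_{i-2}, q_i = a_i*q_{i-1} + q_{i-2} with p_{-2}=0, p_{-1}=1, q_{-2}=1, q_{-1}=0:
  i=0: a_0=8, p_0 = 8*1 + 0 = 8, q_0 = 8*0 + 1 = 1.
  i=1: a_1=1, p_1 = 1*8 + 1 = 9, q_1 = 1*1 + 0 = 1.
  i=2: a_2=7, p_2 = 7*9 + 8 = 71, q_2 = 7*1 + 1 = 8.
  i=3: a_3=3, p_3 = 3*71 + 9 = 222, q_3 = 3*8 + 1 = 25.
  i=4: a_4=3, p_4 = 3*222 + 71 = 737, q_4 = 3*25 + 8 = 83.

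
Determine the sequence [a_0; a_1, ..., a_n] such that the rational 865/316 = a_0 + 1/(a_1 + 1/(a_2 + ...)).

[2; 1, 2, 1, 4, 5, 3]

Run the Euclidean algorithm on 865 and 316; the successive quotients are the partial quotients a_0, a_1, ... (each step inverts the fractional part left over by the previous one):
  865 = 2*316 + 233, so a_0 = 2.
  316 = 1*233 + 83, so a_1 = 1.
  233 = 2*83 + 67, so a_2 = 2.
  83 = 1*67 + 16, so a_3 = 1.
  67 = 4*16 + 3, so a_4 = 4.
  16 = 5*3 + 1, so a_5 = 5.
  3 = 3*1 + 0, so a_6 = 3.
The remainder reaches 0 after 7 divisions, so the expansion has 7 partial quotients, read off in order.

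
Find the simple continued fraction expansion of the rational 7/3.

[2; 3]

Run the Euclidean algorithm on 7 and 3; the successive quotients are the partial quotients a_0, a_1, ... (each step inverts the fractional part left over by the previous one):
  7 = 2*3 + 1, so a_0 = 2.
  3 = 3*1 + 0, so a_1 = 3.
The remainder reaches 0 after 2 divisions, so the expansion has 2 partial quotients, read off in order.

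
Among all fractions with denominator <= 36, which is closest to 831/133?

Expand x = 831/133 as a continued fraction with the Euclidean algorithm:
  831 = 6*133 + 33, so a_0 = 6.
  133 = 4*33 + 1, so a_1 = 4.
  33 = 33*1 + 0, so a_2 = 33.
so x = [6; 4, 33].
Convergents (p_i = a_i*p_{i-1} + p_{i-2}, q_i = a_i*q_{i-1} + q_{i-2} with p_{-2}=0, p_{-1}=1, q_{-2}=1, q_{-1}=0), until the denominator exceeds 36:
  i=0: a_0=6, p_0 = 6*1 + 0 = 6, q_0 = 6*0 + 1 = 1.
  i=1: a_1=4, p_1 = 4*6 + 1 = 25, q_1 = 4*1 + 0 = 4.
  i=2: a_2=33, p_2 = 33*25 + 6 = 831, q_2 = 33*4 + 1 = 133.
q_2 = 133 > 36, so the last convergent with denominator <= 36 is p_1/q_1 = 25/4.
The closest fraction with denominator <= 36 is either p_1/q_1 or the intermediate fraction (k*p_1 + p_0)/(k*q_1 + q_0) with the largest k >= 1 whose denominator stays <= 36; these approach x as k grows, and every other convergent or intermediate fraction in range is farther away.
Largest k: floor((36 - q_0)/q_1) = floor((36 - 1)/4) = 8.
That gives (8*25 + 6)/(8*4 + 1) = 206/33.
Compare the errors: |x - 25/4| = |831*4 - 25*133|/(133*4) = 1/532, and |x - 206/33| = |831*33 - 206*133|/(133*33) = 25/4389.
Cross-multiplying, 1*4389 = 4389 < 13300 = 25*532, so 1/532 is smaller: the convergent 25/4 is closer to x than 206/33.

25/4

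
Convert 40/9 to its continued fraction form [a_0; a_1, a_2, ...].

[4; 2, 4]

Run the Euclidean algorithm on 40 and 9; the successive quotients are the partial quotients a_0, a_1, ... (each step inverts the fractional part left over by the previous one):
  40 = 4*9 + 4, so a_0 = 4.
  9 = 2*4 + 1, so a_1 = 2.
  4 = 4*1 + 0, so a_2 = 4.
The remainder reaches 0 after 3 divisions, so the expansion has 3 partial quotients, read off in order.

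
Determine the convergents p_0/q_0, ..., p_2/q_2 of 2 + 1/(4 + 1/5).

2/1, 9/4, 47/21

Using the convergent recurrence p_i = a_i*p_{i-1} + p_{i-2}, q_i = a_i*q_{i-1} + q_{i-2} with p_{-2}=0, p_{-1}=1, q_{-2}=1, q_{-1}=0:
  i=0: a_0=2, p_0 = 2*1 + 0 = 2, q_0 = 2*0 + 1 = 1.
  i=1: a_1=4, p_1 = 4*2 + 1 = 9, q_1 = 4*1 + 0 = 4.
  i=2: a_2=5, p_2 = 5*9 + 2 = 47, q_2 = 5*4 + 1 = 21.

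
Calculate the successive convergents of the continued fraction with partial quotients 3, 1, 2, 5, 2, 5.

3/1, 4/1, 11/3, 59/16, 129/35, 704/191

Using the convergent recurrence p_i = a_i*p_{i-1} + p_{i-2}, q_i = a_i*q_{i-1} + q_{i-2} with p_{-2}=0, p_{-1}=1, q_{-2}=1, q_{-1}=0:
  i=0: a_0=3, p_0 = 3*1 + 0 = 3, q_0 = 3*0 + 1 = 1.
  i=1: a_1=1, p_1 = 1*3 + 1 = 4, q_1 = 1*1 + 0 = 1.
  i=2: a_2=2, p_2 = 2*4 + 3 = 11, q_2 = 2*1 + 1 = 3.
  i=3: a_3=5, p_3 = 5*11 + 4 = 59, q_3 = 5*3 + 1 = 16.
  i=4: a_4=2, p_4 = 2*59 + 11 = 129, q_4 = 2*16 + 3 = 35.
  i=5: a_5=5, p_5 = 5*129 + 59 = 704, q_5 = 5*35 + 16 = 191.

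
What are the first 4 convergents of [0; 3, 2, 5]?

Using the convergent recurrence p_i = a_i*p_{i-1} + p_{i-2}, q_i = a_i*q_{i-1} + q_{i-2} with p_{-2}=0, p_{-1}=1, q_{-2}=1, q_{-1}=0:
  i=0: a_0=0, p_0 = 0*1 + 0 = 0, q_0 = 0*0 + 1 = 1.
  i=1: a_1=3, p_1 = 3*0 + 1 = 1, q_1 = 3*1 + 0 = 3.
  i=2: a_2=2, p_2 = 2*1 + 0 = 2, q_2 = 2*3 + 1 = 7.
  i=3: a_3=5, p_3 = 5*2 + 1 = 11, q_3 = 5*7 + 3 = 38.

0/1, 1/3, 2/7, 11/38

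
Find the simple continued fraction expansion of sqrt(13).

[3; (1, 1, 1, 1, 6)]

Write x_i = (sqrt(13) + m_i)/d_i with (m_0, d_0) = (0, 1). a_0 = floor(sqrt(13)) = 3, since 3^2 = 9 <= 13 < 16 = 4^2.
Iterate m_{i+1} = d_i*a_i - m_i, d_{i+1} = (13 - m_{i+1}^2)/d_i, a_{i+1} = floor((a_0 + m_{i+1})/d_{i+1}):
  m_1 = 1*3 - 0 = 3, d_1 = (13 - 3^2)/1 = 4/1 = 4, a_1 = floor((3 + 3)/4) = 1.
  m_2 = 4*1 - 3 = 1, d_2 = (13 - 1^2)/4 = 12/4 = 3, a_2 = floor((3 + 1)/3) = 1.
  m_3 = 3*1 - 1 = 2, d_3 = (13 - 2^2)/3 = 9/3 = 3, a_3 = floor((3 + 2)/3) = 1.
  m_4 = 3*1 - 2 = 1, d_4 = (13 - 1^2)/3 = 12/3 = 4, a_4 = floor((3 + 1)/4) = 1.
  m_5 = 4*1 - 1 = 3, d_5 = (13 - 3^2)/4 = 4/4 = 1, a_5 = floor((3 + 3)/1) = 6.
  m_6 = 1*6 - 3 = 3, d_6 = (13 - 3^2)/1 = 4/1 = 4: (m_6, d_6) = (m_1, d_1) = (3, 4), so from here the quotients repeat a_1, ..., a_5; the period length is 5.
Hence the expansion of sqrt(13) is a_0 = 3 followed by the repeating block 1, 1, 1, 1, 6 (period 5).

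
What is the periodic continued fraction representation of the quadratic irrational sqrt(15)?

[3; (1, 6)]

Write x_i = (sqrt(15) + m_i)/d_i with (m_0, d_0) = (0, 1). a_0 = floor(sqrt(15)) = 3, since 3^2 = 9 <= 15 < 16 = 4^2.
Iterate m_{i+1} = d_i*a_i - m_i, d_{i+1} = (15 - m_{i+1}^2)/d_i, a_{i+1} = floor((a_0 + m_{i+1})/d_{i+1}):
  m_1 = 1*3 - 0 = 3, d_1 = (15 - 3^2)/1 = 6/1 = 6, a_1 = floor((3 + 3)/6) = 1.
  m_2 = 6*1 - 3 = 3, d_2 = (15 - 3^2)/6 = 6/6 = 1, a_2 = floor((3 + 3)/1) = 6.
  m_3 = 1*6 - 3 = 3, d_3 = (15 - 3^2)/1 = 6/1 = 6: (m_3, d_3) = (m_1, d_1) = (3, 6), so from here the quotients repeat a_1, a_2; the period length is 2.
Hence the expansion of sqrt(15) is a_0 = 3 followed by the repeating block 1, 6 (period 2).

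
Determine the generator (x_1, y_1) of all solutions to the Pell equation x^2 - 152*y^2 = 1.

First expand sqrt(152) as a continued fraction. With x_i = (sqrt(152) + m_i)/d_i and (m_0, d_0) = (0, 1): a_0 = floor(sqrt(152)) = 12, since 12^2 = 144 <= 152 < 169 = 13^2.
Iterate m_{i+1} = d_i*a_i - m_i, d_{i+1} = (152 - m_{i+1}^2)/d_i, a_{i+1} = floor((a_0 + m_{i+1})/d_{i+1}):
  m_1 = 1*12 - 0 = 12, d_1 = (152 - 12^2)/1 = 8/1 = 8, a_1 = floor((12 + 12)/8) = 3.
  m_2 = 8*3 - 12 = 12, d_2 = (152 - 12^2)/8 = 8/8 = 1, a_2 = floor((12 + 12)/1) = 24.
  m_3 = 1*24 - 12 = 12, d_3 = (152 - 12^2)/1 = 8/1 = 8: (m_3, d_3) = (m_1, d_1) = (12, 8), so from here the quotients repeat a_1, a_2; the period length is 2.
So sqrt(152) = [12; (3, 24)] with period length k = 2.
k is even, so the fundamental solution of x^2 - 152y^2 = 1 is (p_{k-1}, q_{k-1}) = (p_1, q_1); compute convergents through index 1.
Convergents (p_i = a_i*p_{i-1} + p_{i-2}, q_i = a_i*q_{i-1} + q_{i-2} with p_{-2}=0, p_{-1}=1, q_{-2}=1, q_{-1}=0):
  i=0: a_0=12, p_0 = 12*1 + 0 = 12, q_0 = 12*0 + 1 = 1.
  i=1: a_1=3, p_1 = 3*12 + 1 = 37, q_1 = 3*1 + 0 = 3.
Check: 37^2 - 152*3^2 = 1369 - 1368 = 1, so (x, y) = (37, 3) solves the equation, and by the theorem it is the least positive solution.

(x, y) = (37, 3)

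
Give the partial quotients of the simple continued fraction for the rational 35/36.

Run the Euclidean algorithm on 35 and 36; the successive quotients are the partial quotients a_0, a_1, ... (each step inverts the fractional part left over by the previous one):
  35 = 0*36 + 35, so a_0 = 0.
  36 = 1*35 + 1, so a_1 = 1.
  35 = 35*1 + 0, so a_2 = 35.
The remainder reaches 0 after 3 divisions, so the expansion has 3 partial quotients, read off in order.

[0; 1, 35]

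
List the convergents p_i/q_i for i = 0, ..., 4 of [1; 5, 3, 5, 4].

1/1, 6/5, 19/16, 101/85, 423/356

Using the convergent recurrence p_i = a_i*p_{i-1} + p_{i-2}, q_i = a_i*q_{i-1} + q_{i-2} with p_{-2}=0, p_{-1}=1, q_{-2}=1, q_{-1}=0:
  i=0: a_0=1, p_0 = 1*1 + 0 = 1, q_0 = 1*0 + 1 = 1.
  i=1: a_1=5, p_1 = 5*1 + 1 = 6, q_1 = 5*1 + 0 = 5.
  i=2: a_2=3, p_2 = 3*6 + 1 = 19, q_2 = 3*5 + 1 = 16.
  i=3: a_3=5, p_3 = 5*19 + 6 = 101, q_3 = 5*16 + 5 = 85.
  i=4: a_4=4, p_4 = 4*101 + 19 = 423, q_4 = 4*85 + 16 = 356.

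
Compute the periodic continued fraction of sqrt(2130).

[46; (6, 1, 1, 2, 1, 1, 6, 92)]

Write x_i = (sqrt(2130) + m_i)/d_i with (m_0, d_0) = (0, 1). a_0 = floor(sqrt(2130)) = 46, since 46^2 = 2116 <= 2130 < 2209 = 47^2.
Iterate m_{i+1} = d_i*a_i - m_i, d_{i+1} = (2130 - m_{i+1}^2)/d_i, a_{i+1} = floor((a_0 + m_{i+1})/d_{i+1}):
  m_1 = 1*46 - 0 = 46, d_1 = (2130 - 46^2)/1 = 14/1 = 14, a_1 = floor((46 + 46)/14) = 6.
  m_2 = 14*6 - 46 = 38, d_2 = (2130 - 38^2)/14 = 686/14 = 49, a_2 = floor((46 + 38)/49) = 1.
  m_3 = 49*1 - 38 = 11, d_3 = (2130 - 11^2)/49 = 2009/49 = 41, a_3 = floor((46 + 11)/41) = 1.
  m_4 = 41*1 - 11 = 30, d_4 = (2130 - 30^2)/41 = 1230/41 = 30, a_4 = floor((46 + 30)/30) = 2.
  m_5 = 30*2 - 30 = 30, d_5 = (2130 - 30^2)/30 = 1230/30 = 41, a_5 = floor((46 + 30)/41) = 1.
  m_6 = 41*1 - 30 = 11, d_6 = (2130 - 11^2)/41 = 2009/41 = 49, a_6 = floor((46 + 11)/49) = 1.
  m_7 = 49*1 - 11 = 38, d_7 = (2130 - 38^2)/49 = 686/49 = 14, a_7 = floor((46 + 38)/14) = 6.
  m_8 = 14*6 - 38 = 46, d_8 = (2130 - 46^2)/14 = 14/14 = 1, a_8 = floor((46 + 46)/1) = 92.
  m_9 = 1*92 - 46 = 46, d_9 = (2130 - 46^2)/1 = 14/1 = 14: (m_9, d_9) = (m_1, d_1) = (46, 14), so from here the quotients repeat a_1, ..., a_8; the period length is 8.
Hence the expansion of sqrt(2130) is a_0 = 46 followed by the repeating block 6, 1, 1, 2, 1, 1, 6, 92 (period 8).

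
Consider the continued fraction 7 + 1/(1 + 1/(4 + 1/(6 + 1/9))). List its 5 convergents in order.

Using the convergent recurrence p_i = a_i*p_{i-1} + p_{i-2}, q_i = a_i*q_{i-1} + q_{i-2} with p_{-2}=0, p_{-1}=1, q_{-2}=1, q_{-1}=0:
  i=0: a_0=7, p_0 = 7*1 + 0 = 7, q_0 = 7*0 + 1 = 1.
  i=1: a_1=1, p_1 = 1*7 + 1 = 8, q_1 = 1*1 + 0 = 1.
  i=2: a_2=4, p_2 = 4*8 + 7 = 39, q_2 = 4*1 + 1 = 5.
  i=3: a_3=6, p_3 = 6*39 + 8 = 242, q_3 = 6*5 + 1 = 31.
  i=4: a_4=9, p_4 = 9*242 + 39 = 2217, q_4 = 9*31 + 5 = 284.

7/1, 8/1, 39/5, 242/31, 2217/284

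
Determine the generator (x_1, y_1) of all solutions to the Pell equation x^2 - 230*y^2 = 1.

(x, y) = (91, 6)

First expand sqrt(230) as a continued fraction. With x_i = (sqrt(230) + m_i)/d_i and (m_0, d_0) = (0, 1): a_0 = floor(sqrt(230)) = 15, since 15^2 = 225 <= 230 < 256 = 16^2.
Iterate m_{i+1} = d_i*a_i - m_i, d_{i+1} = (230 - m_{i+1}^2)/d_i, a_{i+1} = floor((a_0 + m_{i+1})/d_{i+1}):
  m_1 = 1*15 - 0 = 15, d_1 = (230 - 15^2)/1 = 5/1 = 5, a_1 = floor((15 + 15)/5) = 6.
  m_2 = 5*6 - 15 = 15, d_2 = (230 - 15^2)/5 = 5/5 = 1, a_2 = floor((15 + 15)/1) = 30.
  m_3 = 1*30 - 15 = 15, d_3 = (230 - 15^2)/1 = 5/1 = 5: (m_3, d_3) = (m_1, d_1) = (15, 5), so from here the quotients repeat a_1, a_2; the period length is 2.
So sqrt(230) = [15; (6, 30)] with period length k = 2.
k is even, so the fundamental solution of x^2 - 230y^2 = 1 is (p_{k-1}, q_{k-1}) = (p_1, q_1); compute convergents through index 1.
Convergents (p_i = a_i*p_{i-1} + p_{i-2}, q_i = a_i*q_{i-1} + q_{i-2} with p_{-2}=0, p_{-1}=1, q_{-2}=1, q_{-1}=0):
  i=0: a_0=15, p_0 = 15*1 + 0 = 15, q_0 = 15*0 + 1 = 1.
  i=1: a_1=6, p_1 = 6*15 + 1 = 91, q_1 = 6*1 + 0 = 6.
Check: 91^2 - 230*6^2 = 8281 - 8280 = 1, so (x, y) = (91, 6) solves the equation, and by the theorem it is the least positive solution.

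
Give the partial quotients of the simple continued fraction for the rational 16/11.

Run the Euclidean algorithm on 16 and 11; the successive quotients are the partial quotients a_0, a_1, ... (each step inverts the fractional part left over by the previous one):
  16 = 1*11 + 5, so a_0 = 1.
  11 = 2*5 + 1, so a_1 = 2.
  5 = 5*1 + 0, so a_2 = 5.
The remainder reaches 0 after 3 divisions, so the expansion has 3 partial quotients, read off in order.

[1; 2, 5]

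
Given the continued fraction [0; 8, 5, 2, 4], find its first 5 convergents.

0/1, 1/8, 5/41, 11/90, 49/401

Using the convergent recurrence p_i = a_i*p_{i-1} + p_{i-2}, q_i = a_i*q_{i-1} + q_{i-2} with p_{-2}=0, p_{-1}=1, q_{-2}=1, q_{-1}=0:
  i=0: a_0=0, p_0 = 0*1 + 0 = 0, q_0 = 0*0 + 1 = 1.
  i=1: a_1=8, p_1 = 8*0 + 1 = 1, q_1 = 8*1 + 0 = 8.
  i=2: a_2=5, p_2 = 5*1 + 0 = 5, q_2 = 5*8 + 1 = 41.
  i=3: a_3=2, p_3 = 2*5 + 1 = 11, q_3 = 2*41 + 8 = 90.
  i=4: a_4=4, p_4 = 4*11 + 5 = 49, q_4 = 4*90 + 41 = 401.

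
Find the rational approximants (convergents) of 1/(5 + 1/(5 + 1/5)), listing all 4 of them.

Using the convergent recurrence p_i = a_i*p_{i-1} + p_{i-2}, q_i = a_i*q_{i-1} + q_{i-2} with p_{-2}=0, p_{-1}=1, q_{-2}=1, q_{-1}=0:
  i=0: a_0=0, p_0 = 0*1 + 0 = 0, q_0 = 0*0 + 1 = 1.
  i=1: a_1=5, p_1 = 5*0 + 1 = 1, q_1 = 5*1 + 0 = 5.
  i=2: a_2=5, p_2 = 5*1 + 0 = 5, q_2 = 5*5 + 1 = 26.
  i=3: a_3=5, p_3 = 5*5 + 1 = 26, q_3 = 5*26 + 5 = 135.

0/1, 1/5, 5/26, 26/135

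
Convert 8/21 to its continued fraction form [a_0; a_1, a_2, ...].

Run the Euclidean algorithm on 8 and 21; the successive quotients are the partial quotients a_0, a_1, ... (each step inverts the fractional part left over by the previous one):
  8 = 0*21 + 8, so a_0 = 0.
  21 = 2*8 + 5, so a_1 = 2.
  8 = 1*5 + 3, so a_2 = 1.
  5 = 1*3 + 2, so a_3 = 1.
  3 = 1*2 + 1, so a_4 = 1.
  2 = 2*1 + 0, so a_5 = 2.
The remainder reaches 0 after 6 divisions, so the expansion has 6 partial quotients, read off in order.

[0; 2, 1, 1, 1, 2]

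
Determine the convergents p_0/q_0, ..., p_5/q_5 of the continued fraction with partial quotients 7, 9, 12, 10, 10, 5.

Using the convergent recurrence p_i = a_i*p_{i-1} + p_{i-2}, q_i = a_i*q_{i-1} + q_{i-2} with p_{-2}=0, p_{-1}=1, q_{-2}=1, q_{-1}=0:
  i=0: a_0=7, p_0 = 7*1 + 0 = 7, q_0 = 7*0 + 1 = 1.
  i=1: a_1=9, p_1 = 9*7 + 1 = 64, q_1 = 9*1 + 0 = 9.
  i=2: a_2=12, p_2 = 12*64 + 7 = 775, q_2 = 12*9 + 1 = 109.
  i=3: a_3=10, p_3 = 10*775 + 64 = 7814, q_3 = 10*109 + 9 = 1099.
  i=4: a_4=10, p_4 = 10*7814 + 775 = 78915, q_4 = 10*1099 + 109 = 11099.
  i=5: a_5=5, p_5 = 5*78915 + 7814 = 402389, q_5 = 5*11099 + 1099 = 56594.

7/1, 64/9, 775/109, 7814/1099, 78915/11099, 402389/56594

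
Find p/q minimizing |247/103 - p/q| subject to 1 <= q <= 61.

Expand x = 247/103 as a continued fraction with the Euclidean algorithm:
  247 = 2*103 + 41, so a_0 = 2.
  103 = 2*41 + 21, so a_1 = 2.
  41 = 1*21 + 20, so a_2 = 1.
  21 = 1*20 + 1, so a_3 = 1.
  20 = 20*1 + 0, so a_4 = 20.
so x = [2; 2, 1, 1, 20].
Convergents (p_i = a_i*p_{i-1} + p_{i-2}, q_i = a_i*q_{i-1} + q_{i-2} with p_{-2}=0, p_{-1}=1, q_{-2}=1, q_{-1}=0), until the denominator exceeds 61:
  i=0: a_0=2, p_0 = 2*1 + 0 = 2, q_0 = 2*0 + 1 = 1.
  i=1: a_1=2, p_1 = 2*2 + 1 = 5, q_1 = 2*1 + 0 = 2.
  i=2: a_2=1, p_2 = 1*5 + 2 = 7, q_2 = 1*2 + 1 = 3.
  i=3: a_3=1, p_3 = 1*7 + 5 = 12, q_3 = 1*3 + 2 = 5.
  i=4: a_4=20, p_4 = 20*12 + 7 = 247, q_4 = 20*5 + 3 = 103.
q_4 = 103 > 61, so the last convergent with denominator <= 61 is p_3/q_3 = 12/5.
The closest fraction with denominator <= 61 is either p_3/q_3 or the intermediate fraction (k*p_3 + p_2)/(k*q_3 + q_2) with the largest k >= 1 whose denominator stays <= 61; these approach x as k grows, and every other convergent or intermediate fraction in range is farther away.
Largest k: floor((61 - q_2)/q_3) = floor((61 - 3)/5) = 11.
That gives (11*12 + 7)/(11*5 + 3) = 139/58.
Compare the errors: |x - 12/5| = |247*5 - 12*103|/(103*5) = 1/515, and |x - 139/58| = |247*58 - 139*103|/(103*58) = 9/5974.
Cross-multiplying, 9*515 = 4635 < 5974 = 1*5974, so 9/5974 is smaller: the intermediate fraction 139/58 is closer to x than 12/5.

139/58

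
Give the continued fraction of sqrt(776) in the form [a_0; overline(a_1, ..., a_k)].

[27; overline(1, 5, 1, 54)]

Write x_i = (sqrt(776) + m_i)/d_i with (m_0, d_0) = (0, 1). a_0 = floor(sqrt(776)) = 27, since 27^2 = 729 <= 776 < 784 = 28^2.
Iterate m_{i+1} = d_i*a_i - m_i, d_{i+1} = (776 - m_{i+1}^2)/d_i, a_{i+1} = floor((a_0 + m_{i+1})/d_{i+1}):
  m_1 = 1*27 - 0 = 27, d_1 = (776 - 27^2)/1 = 47/1 = 47, a_1 = floor((27 + 27)/47) = 1.
  m_2 = 47*1 - 27 = 20, d_2 = (776 - 20^2)/47 = 376/47 = 8, a_2 = floor((27 + 20)/8) = 5.
  m_3 = 8*5 - 20 = 20, d_3 = (776 - 20^2)/8 = 376/8 = 47, a_3 = floor((27 + 20)/47) = 1.
  m_4 = 47*1 - 20 = 27, d_4 = (776 - 27^2)/47 = 47/47 = 1, a_4 = floor((27 + 27)/1) = 54.
  m_5 = 1*54 - 27 = 27, d_5 = (776 - 27^2)/1 = 47/1 = 47: (m_5, d_5) = (m_1, d_1) = (27, 47), so from here the quotients repeat a_1, ..., a_4; the period length is 4.
Hence the expansion of sqrt(776) is a_0 = 27 followed by the repeating block 1, 5, 1, 54 (period 4).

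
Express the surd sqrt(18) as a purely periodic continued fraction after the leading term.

Write x_i = (sqrt(18) + m_i)/d_i with (m_0, d_0) = (0, 1). a_0 = floor(sqrt(18)) = 4, since 4^2 = 16 <= 18 < 25 = 5^2.
Iterate m_{i+1} = d_i*a_i - m_i, d_{i+1} = (18 - m_{i+1}^2)/d_i, a_{i+1} = floor((a_0 + m_{i+1})/d_{i+1}):
  m_1 = 1*4 - 0 = 4, d_1 = (18 - 4^2)/1 = 2/1 = 2, a_1 = floor((4 + 4)/2) = 4.
  m_2 = 2*4 - 4 = 4, d_2 = (18 - 4^2)/2 = 2/2 = 1, a_2 = floor((4 + 4)/1) = 8.
  m_3 = 1*8 - 4 = 4, d_3 = (18 - 4^2)/1 = 2/1 = 2: (m_3, d_3) = (m_1, d_1) = (4, 2), so from here the quotients repeat a_1, a_2; the period length is 2.
Hence the expansion of sqrt(18) is a_0 = 4 followed by the repeating block 4, 8 (period 2).

[4; (4, 8)]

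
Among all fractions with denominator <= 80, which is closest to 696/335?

160/77

Expand x = 696/335 as a continued fraction with the Euclidean algorithm:
  696 = 2*335 + 26, so a_0 = 2.
  335 = 12*26 + 23, so a_1 = 12.
  26 = 1*23 + 3, so a_2 = 1.
  23 = 7*3 + 2, so a_3 = 7.
  3 = 1*2 + 1, so a_4 = 1.
  2 = 2*1 + 0, so a_5 = 2.
so x = [2; 12, 1, 7, 1, 2].
Convergents (p_i = a_i*p_{i-1} + p_{i-2}, q_i = a_i*q_{i-1} + q_{i-2} with p_{-2}=0, p_{-1}=1, q_{-2}=1, q_{-1}=0), until the denominator exceeds 80:
  i=0: a_0=2, p_0 = 2*1 + 0 = 2, q_0 = 2*0 + 1 = 1.
  i=1: a_1=12, p_1 = 12*2 + 1 = 25, q_1 = 12*1 + 0 = 12.
  i=2: a_2=1, p_2 = 1*25 + 2 = 27, q_2 = 1*12 + 1 = 13.
  i=3: a_3=7, p_3 = 7*27 + 25 = 214, q_3 = 7*13 + 12 = 103.
q_3 = 103 > 80, so the last convergent with denominator <= 80 is p_2/q_2 = 27/13.
The closest fraction with denominator <= 80 is either p_2/q_2 or the intermediate fraction (k*p_2 + p_1)/(k*q_2 + q_1) with the largest k >= 1 whose denominator stays <= 80; these approach x as k grows, and every other convergent or intermediate fraction in range is farther away.
Largest k: floor((80 - q_1)/q_2) = floor((80 - 12)/13) = 5.
That gives (5*27 + 25)/(5*13 + 12) = 160/77.
Compare the errors: |x - 27/13| = |696*13 - 27*335|/(335*13) = 3/4355, and |x - 160/77| = |696*77 - 160*335|/(335*77) = 8/25795.
Cross-multiplying, 8*4355 = 34840 < 77385 = 3*25795, so 8/25795 is smaller: the intermediate fraction 160/77 is closer to x than 27/13.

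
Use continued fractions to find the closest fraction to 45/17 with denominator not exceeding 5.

Expand x = 45/17 as a continued fraction with the Euclidean algorithm:
  45 = 2*17 + 11, so a_0 = 2.
  17 = 1*11 + 6, so a_1 = 1.
  11 = 1*6 + 5, so a_2 = 1.
  6 = 1*5 + 1, so a_3 = 1.
  5 = 5*1 + 0, so a_4 = 5.
so x = [2; 1, 1, 1, 5].
Convergents (p_i = a_i*p_{i-1} + p_{i-2}, q_i = a_i*q_{i-1} + q_{i-2} with p_{-2}=0, p_{-1}=1, q_{-2}=1, q_{-1}=0), until the denominator exceeds 5:
  i=0: a_0=2, p_0 = 2*1 + 0 = 2, q_0 = 2*0 + 1 = 1.
  i=1: a_1=1, p_1 = 1*2 + 1 = 3, q_1 = 1*1 + 0 = 1.
  i=2: a_2=1, p_2 = 1*3 + 2 = 5, q_2 = 1*1 + 1 = 2.
  i=3: a_3=1, p_3 = 1*5 + 3 = 8, q_3 = 1*2 + 1 = 3.
  i=4: a_4=5, p_4 = 5*8 + 5 = 45, q_4 = 5*3 + 2 = 17.
q_4 = 17 > 5, so the last convergent with denominator <= 5 is p_3/q_3 = 8/3.
The closest fraction with denominator <= 5 is either p_3/q_3 or the intermediate fraction (k*p_3 + p_2)/(k*q_3 + q_2) with the largest k >= 1 whose denominator stays <= 5; these approach x as k grows, and every other convergent or intermediate fraction in range is farther away.
Largest k: floor((5 - q_2)/q_3) = floor((5 - 2)/3) = 1.
That gives (1*8 + 5)/(1*3 + 2) = 13/5.
Compare the errors: |x - 8/3| = |45*3 - 8*17|/(17*3) = 1/51, and |x - 13/5| = |45*5 - 13*17|/(17*5) = 4/85.
Cross-multiplying, 1*85 = 85 < 204 = 4*51, so 1/51 is smaller: the convergent 8/3 is closer to x than 13/5.

8/3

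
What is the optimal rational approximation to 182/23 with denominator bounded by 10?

Expand x = 182/23 as a continued fraction with the Euclidean algorithm:
  182 = 7*23 + 21, so a_0 = 7.
  23 = 1*21 + 2, so a_1 = 1.
  21 = 10*2 + 1, so a_2 = 10.
  2 = 2*1 + 0, so a_3 = 2.
so x = [7; 1, 10, 2].
Convergents (p_i = a_i*p_{i-1} + p_{i-2}, q_i = a_i*q_{i-1} + q_{i-2} with p_{-2}=0, p_{-1}=1, q_{-2}=1, q_{-1}=0), until the denominator exceeds 10:
  i=0: a_0=7, p_0 = 7*1 + 0 = 7, q_0 = 7*0 + 1 = 1.
  i=1: a_1=1, p_1 = 1*7 + 1 = 8, q_1 = 1*1 + 0 = 1.
  i=2: a_2=10, p_2 = 10*8 + 7 = 87, q_2 = 10*1 + 1 = 11.
q_2 = 11 > 10, so the last convergent with denominator <= 10 is p_1/q_1 = 8/1.
The closest fraction with denominator <= 10 is either p_1/q_1 or the intermediate fraction (k*p_1 + p_0)/(k*q_1 + q_0) with the largest k >= 1 whose denominator stays <= 10; these approach x as k grows, and every other convergent or intermediate fraction in range is farther away.
Largest k: floor((10 - q_0)/q_1) = floor((10 - 1)/1) = 9.
That gives (9*8 + 7)/(9*1 + 1) = 79/10.
Compare the errors: |x - 8/1| = |182*1 - 8*23|/(23*1) = 2/23, and |x - 79/10| = |182*10 - 79*23|/(23*10) = 3/230.
Cross-multiplying, 3*23 = 69 < 460 = 2*230, so 3/230 is smaller: the intermediate fraction 79/10 is closer to x than 8/1.

79/10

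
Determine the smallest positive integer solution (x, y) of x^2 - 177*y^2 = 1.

(x, y) = (62423, 4692)

First expand sqrt(177) as a continued fraction. With x_i = (sqrt(177) + m_i)/d_i and (m_0, d_0) = (0, 1): a_0 = floor(sqrt(177)) = 13, since 13^2 = 169 <= 177 < 196 = 14^2.
Iterate m_{i+1} = d_i*a_i - m_i, d_{i+1} = (177 - m_{i+1}^2)/d_i, a_{i+1} = floor((a_0 + m_{i+1})/d_{i+1}):
  m_1 = 1*13 - 0 = 13, d_1 = (177 - 13^2)/1 = 8/1 = 8, a_1 = floor((13 + 13)/8) = 3.
  m_2 = 8*3 - 13 = 11, d_2 = (177 - 11^2)/8 = 56/8 = 7, a_2 = floor((13 + 11)/7) = 3.
  m_3 = 7*3 - 11 = 10, d_3 = (177 - 10^2)/7 = 77/7 = 11, a_3 = floor((13 + 10)/11) = 2.
  m_4 = 11*2 - 10 = 12, d_4 = (177 - 12^2)/11 = 33/11 = 3, a_4 = floor((13 + 12)/3) = 8.
  m_5 = 3*8 - 12 = 12, d_5 = (177 - 12^2)/3 = 33/3 = 11, a_5 = floor((13 + 12)/11) = 2.
  m_6 = 11*2 - 12 = 10, d_6 = (177 - 10^2)/11 = 77/11 = 7, a_6 = floor((13 + 10)/7) = 3.
  m_7 = 7*3 - 10 = 11, d_7 = (177 - 11^2)/7 = 56/7 = 8, a_7 = floor((13 + 11)/8) = 3.
  m_8 = 8*3 - 11 = 13, d_8 = (177 - 13^2)/8 = 8/8 = 1, a_8 = floor((13 + 13)/1) = 26.
  m_9 = 1*26 - 13 = 13, d_9 = (177 - 13^2)/1 = 8/1 = 8: (m_9, d_9) = (m_1, d_1) = (13, 8), so from here the quotients repeat a_1, ..., a_8; the period length is 8.
So sqrt(177) = [13; (3, 3, 2, 8, 2, 3, 3, 26)] with period length k = 8.
k is even, so the fundamental solution of x^2 - 177y^2 = 1 is (p_{k-1}, q_{k-1}) = (p_7, q_7); compute convergents through index 7.
Convergents (p_i = a_i*p_{i-1} + p_{i-2}, q_i = a_i*q_{i-1} + q_{i-2} with p_{-2}=0, p_{-1}=1, q_{-2}=1, q_{-1}=0):
  i=0: a_0=13, p_0 = 13*1 + 0 = 13, q_0 = 13*0 + 1 = 1.
  i=1: a_1=3, p_1 = 3*13 + 1 = 40, q_1 = 3*1 + 0 = 3.
  i=2: a_2=3, p_2 = 3*40 + 13 = 133, q_2 = 3*3 + 1 = 10.
  i=3: a_3=2, p_3 = 2*133 + 40 = 306, q_3 = 2*10 + 3 = 23.
  i=4: a_4=8, p_4 = 8*306 + 133 = 2581, q_4 = 8*23 + 10 = 194.
  i=5: a_5=2, p_5 = 2*2581 + 306 = 5468, q_5 = 2*194 + 23 = 411.
  i=6: a_6=3, p_6 = 3*5468 + 2581 = 18985, q_6 = 3*411 + 194 = 1427.
  i=7: a_7=3, p_7 = 3*18985 + 5468 = 62423, q_7 = 3*1427 + 411 = 4692.
Check: 62423^2 - 177*4692^2 = 3896630929 - 3896630928 = 1, so (x, y) = (62423, 4692) solves the equation, and by the theorem it is the least positive solution.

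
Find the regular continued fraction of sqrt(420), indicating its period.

[20; (2, 40)]

Write x_i = (sqrt(420) + m_i)/d_i with (m_0, d_0) = (0, 1). a_0 = floor(sqrt(420)) = 20, since 20^2 = 400 <= 420 < 441 = 21^2.
Iterate m_{i+1} = d_i*a_i - m_i, d_{i+1} = (420 - m_{i+1}^2)/d_i, a_{i+1} = floor((a_0 + m_{i+1})/d_{i+1}):
  m_1 = 1*20 - 0 = 20, d_1 = (420 - 20^2)/1 = 20/1 = 20, a_1 = floor((20 + 20)/20) = 2.
  m_2 = 20*2 - 20 = 20, d_2 = (420 - 20^2)/20 = 20/20 = 1, a_2 = floor((20 + 20)/1) = 40.
  m_3 = 1*40 - 20 = 20, d_3 = (420 - 20^2)/1 = 20/1 = 20: (m_3, d_3) = (m_1, d_1) = (20, 20), so from here the quotients repeat a_1, a_2; the period length is 2.
Hence the expansion of sqrt(420) is a_0 = 20 followed by the repeating block 2, 40 (period 2).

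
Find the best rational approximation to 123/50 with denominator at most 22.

32/13

Expand x = 123/50 as a continued fraction with the Euclidean algorithm:
  123 = 2*50 + 23, so a_0 = 2.
  50 = 2*23 + 4, so a_1 = 2.
  23 = 5*4 + 3, so a_2 = 5.
  4 = 1*3 + 1, so a_3 = 1.
  3 = 3*1 + 0, so a_4 = 3.
so x = [2; 2, 5, 1, 3].
Convergents (p_i = a_i*p_{i-1} + p_{i-2}, q_i = a_i*q_{i-1} + q_{i-2} with p_{-2}=0, p_{-1}=1, q_{-2}=1, q_{-1}=0), until the denominator exceeds 22:
  i=0: a_0=2, p_0 = 2*1 + 0 = 2, q_0 = 2*0 + 1 = 1.
  i=1: a_1=2, p_1 = 2*2 + 1 = 5, q_1 = 2*1 + 0 = 2.
  i=2: a_2=5, p_2 = 5*5 + 2 = 27, q_2 = 5*2 + 1 = 11.
  i=3: a_3=1, p_3 = 1*27 + 5 = 32, q_3 = 1*11 + 2 = 13.
  i=4: a_4=3, p_4 = 3*32 + 27 = 123, q_4 = 3*13 + 11 = 50.
q_4 = 50 > 22, so the last convergent with denominator <= 22 is p_3/q_3 = 32/13.
The closest fraction with denominator <= 22 is either p_3/q_3 or the intermediate fraction (k*p_3 + p_2)/(k*q_3 + q_2) with the largest k >= 1 whose denominator stays <= 22; these approach x as k grows, and every other convergent or intermediate fraction in range is farther away.
Largest k: floor((22 - q_2)/q_3) = floor((22 - 11)/13) = 0.
Since k = 0, no intermediate fraction beyond p_3/q_3 has denominator <= 22, so the convergent 32/13 is the closest (its error is |123*13 - 32*50|/(50*13) = 1/650).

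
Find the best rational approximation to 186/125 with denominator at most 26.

Expand x = 186/125 as a continued fraction with the Euclidean algorithm:
  186 = 1*125 + 61, so a_0 = 1.
  125 = 2*61 + 3, so a_1 = 2.
  61 = 20*3 + 1, so a_2 = 20.
  3 = 3*1 + 0, so a_3 = 3.
so x = [1; 2, 20, 3].
Convergents (p_i = a_i*p_{i-1} + p_{i-2}, q_i = a_i*q_{i-1} + q_{i-2} with p_{-2}=0, p_{-1}=1, q_{-2}=1, q_{-1}=0), until the denominator exceeds 26:
  i=0: a_0=1, p_0 = 1*1 + 0 = 1, q_0 = 1*0 + 1 = 1.
  i=1: a_1=2, p_1 = 2*1 + 1 = 3, q_1 = 2*1 + 0 = 2.
  i=2: a_2=20, p_2 = 20*3 + 1 = 61, q_2 = 20*2 + 1 = 41.
q_2 = 41 > 26, so the last convergent with denominator <= 26 is p_1/q_1 = 3/2.
The closest fraction with denominator <= 26 is either p_1/q_1 or the intermediate fraction (k*p_1 + p_0)/(k*q_1 + q_0) with the largest k >= 1 whose denominator stays <= 26; these approach x as k grows, and every other convergent or intermediate fraction in range is farther away.
Largest k: floor((26 - q_0)/q_1) = floor((26 - 1)/2) = 12.
That gives (12*3 + 1)/(12*2 + 1) = 37/25.
Compare the errors: |x - 3/2| = |186*2 - 3*125|/(125*2) = 3/250, and |x - 37/25| = |186*25 - 37*125|/(125*25) = 25/3125.
Cross-multiplying, 25*250 = 6250 < 9375 = 3*3125, so 25/3125 is smaller: the intermediate fraction 37/25 is closer to x than 3/2.

37/25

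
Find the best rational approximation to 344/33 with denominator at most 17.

73/7

Expand x = 344/33 as a continued fraction with the Euclidean algorithm:
  344 = 10*33 + 14, so a_0 = 10.
  33 = 2*14 + 5, so a_1 = 2.
  14 = 2*5 + 4, so a_2 = 2.
  5 = 1*4 + 1, so a_3 = 1.
  4 = 4*1 + 0, so a_4 = 4.
so x = [10; 2, 2, 1, 4].
Convergents (p_i = a_i*p_{i-1} + p_{i-2}, q_i = a_i*q_{i-1} + q_{i-2} with p_{-2}=0, p_{-1}=1, q_{-2}=1, q_{-1}=0), until the denominator exceeds 17:
  i=0: a_0=10, p_0 = 10*1 + 0 = 10, q_0 = 10*0 + 1 = 1.
  i=1: a_1=2, p_1 = 2*10 + 1 = 21, q_1 = 2*1 + 0 = 2.
  i=2: a_2=2, p_2 = 2*21 + 10 = 52, q_2 = 2*2 + 1 = 5.
  i=3: a_3=1, p_3 = 1*52 + 21 = 73, q_3 = 1*5 + 2 = 7.
  i=4: a_4=4, p_4 = 4*73 + 52 = 344, q_4 = 4*7 + 5 = 33.
q_4 = 33 > 17, so the last convergent with denominator <= 17 is p_3/q_3 = 73/7.
The closest fraction with denominator <= 17 is either p_3/q_3 or the intermediate fraction (k*p_3 + p_2)/(k*q_3 + q_2) with the largest k >= 1 whose denominator stays <= 17; these approach x as k grows, and every other convergent or intermediate fraction in range is farther away.
Largest k: floor((17 - q_2)/q_3) = floor((17 - 5)/7) = 1.
That gives (1*73 + 52)/(1*7 + 5) = 125/12.
Compare the errors: |x - 73/7| = |344*7 - 73*33|/(33*7) = 1/231, and |x - 125/12| = |344*12 - 125*33|/(33*12) = 3/396.
Cross-multiplying, 1*396 = 396 < 693 = 3*231, so 1/231 is smaller: the convergent 73/7 is closer to x than 125/12.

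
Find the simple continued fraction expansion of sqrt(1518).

[38; (1, 24, 1, 76)]

Write x_i = (sqrt(1518) + m_i)/d_i with (m_0, d_0) = (0, 1). a_0 = floor(sqrt(1518)) = 38, since 38^2 = 1444 <= 1518 < 1521 = 39^2.
Iterate m_{i+1} = d_i*a_i - m_i, d_{i+1} = (1518 - m_{i+1}^2)/d_i, a_{i+1} = floor((a_0 + m_{i+1})/d_{i+1}):
  m_1 = 1*38 - 0 = 38, d_1 = (1518 - 38^2)/1 = 74/1 = 74, a_1 = floor((38 + 38)/74) = 1.
  m_2 = 74*1 - 38 = 36, d_2 = (1518 - 36^2)/74 = 222/74 = 3, a_2 = floor((38 + 36)/3) = 24.
  m_3 = 3*24 - 36 = 36, d_3 = (1518 - 36^2)/3 = 222/3 = 74, a_3 = floor((38 + 36)/74) = 1.
  m_4 = 74*1 - 36 = 38, d_4 = (1518 - 38^2)/74 = 74/74 = 1, a_4 = floor((38 + 38)/1) = 76.
  m_5 = 1*76 - 38 = 38, d_5 = (1518 - 38^2)/1 = 74/1 = 74: (m_5, d_5) = (m_1, d_1) = (38, 74), so from here the quotients repeat a_1, ..., a_4; the period length is 4.
Hence the expansion of sqrt(1518) is a_0 = 38 followed by the repeating block 1, 24, 1, 76 (period 4).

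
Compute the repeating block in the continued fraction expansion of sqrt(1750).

[41; (1, 4, 1, 82)]

Write x_i = (sqrt(1750) + m_i)/d_i with (m_0, d_0) = (0, 1). a_0 = floor(sqrt(1750)) = 41, since 41^2 = 1681 <= 1750 < 1764 = 42^2.
Iterate m_{i+1} = d_i*a_i - m_i, d_{i+1} = (1750 - m_{i+1}^2)/d_i, a_{i+1} = floor((a_0 + m_{i+1})/d_{i+1}):
  m_1 = 1*41 - 0 = 41, d_1 = (1750 - 41^2)/1 = 69/1 = 69, a_1 = floor((41 + 41)/69) = 1.
  m_2 = 69*1 - 41 = 28, d_2 = (1750 - 28^2)/69 = 966/69 = 14, a_2 = floor((41 + 28)/14) = 4.
  m_3 = 14*4 - 28 = 28, d_3 = (1750 - 28^2)/14 = 966/14 = 69, a_3 = floor((41 + 28)/69) = 1.
  m_4 = 69*1 - 28 = 41, d_4 = (1750 - 41^2)/69 = 69/69 = 1, a_4 = floor((41 + 41)/1) = 82.
  m_5 = 1*82 - 41 = 41, d_5 = (1750 - 41^2)/1 = 69/1 = 69: (m_5, d_5) = (m_1, d_1) = (41, 69), so from here the quotients repeat a_1, ..., a_4; the period length is 4.
Hence the expansion of sqrt(1750) is a_0 = 41 followed by the repeating block 1, 4, 1, 82 (period 4).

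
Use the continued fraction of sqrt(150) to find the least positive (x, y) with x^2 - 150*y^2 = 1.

(x, y) = (49, 4)

First expand sqrt(150) as a continued fraction. With x_i = (sqrt(150) + m_i)/d_i and (m_0, d_0) = (0, 1): a_0 = floor(sqrt(150)) = 12, since 12^2 = 144 <= 150 < 169 = 13^2.
Iterate m_{i+1} = d_i*a_i - m_i, d_{i+1} = (150 - m_{i+1}^2)/d_i, a_{i+1} = floor((a_0 + m_{i+1})/d_{i+1}):
  m_1 = 1*12 - 0 = 12, d_1 = (150 - 12^2)/1 = 6/1 = 6, a_1 = floor((12 + 12)/6) = 4.
  m_2 = 6*4 - 12 = 12, d_2 = (150 - 12^2)/6 = 6/6 = 1, a_2 = floor((12 + 12)/1) = 24.
  m_3 = 1*24 - 12 = 12, d_3 = (150 - 12^2)/1 = 6/1 = 6: (m_3, d_3) = (m_1, d_1) = (12, 6), so from here the quotients repeat a_1, a_2; the period length is 2.
So sqrt(150) = [12; (4, 24)] with period length k = 2.
k is even, so the fundamental solution of x^2 - 150y^2 = 1 is (p_{k-1}, q_{k-1}) = (p_1, q_1); compute convergents through index 1.
Convergents (p_i = a_i*p_{i-1} + p_{i-2}, q_i = a_i*q_{i-1} + q_{i-2} with p_{-2}=0, p_{-1}=1, q_{-2}=1, q_{-1}=0):
  i=0: a_0=12, p_0 = 12*1 + 0 = 12, q_0 = 12*0 + 1 = 1.
  i=1: a_1=4, p_1 = 4*12 + 1 = 49, q_1 = 4*1 + 0 = 4.
Check: 49^2 - 150*4^2 = 2401 - 2400 = 1, so (x, y) = (49, 4) solves the equation, and by the theorem it is the least positive solution.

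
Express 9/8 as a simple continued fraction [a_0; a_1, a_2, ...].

Run the Euclidean algorithm on 9 and 8; the successive quotients are the partial quotients a_0, a_1, ... (each step inverts the fractional part left over by the previous one):
  9 = 1*8 + 1, so a_0 = 1.
  8 = 8*1 + 0, so a_1 = 8.
The remainder reaches 0 after 2 divisions, so the expansion has 2 partial quotients, read off in order.

[1; 8]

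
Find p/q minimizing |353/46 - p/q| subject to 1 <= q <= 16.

Expand x = 353/46 as a continued fraction with the Euclidean algorithm:
  353 = 7*46 + 31, so a_0 = 7.
  46 = 1*31 + 15, so a_1 = 1.
  31 = 2*15 + 1, so a_2 = 2.
  15 = 15*1 + 0, so a_3 = 15.
so x = [7; 1, 2, 15].
Convergents (p_i = a_i*p_{i-1} + p_{i-2}, q_i = a_i*q_{i-1} + q_{i-2} with p_{-2}=0, p_{-1}=1, q_{-2}=1, q_{-1}=0), until the denominator exceeds 16:
  i=0: a_0=7, p_0 = 7*1 + 0 = 7, q_0 = 7*0 + 1 = 1.
  i=1: a_1=1, p_1 = 1*7 + 1 = 8, q_1 = 1*1 + 0 = 1.
  i=2: a_2=2, p_2 = 2*8 + 7 = 23, q_2 = 2*1 + 1 = 3.
  i=3: a_3=15, p_3 = 15*23 + 8 = 353, q_3 = 15*3 + 1 = 46.
q_3 = 46 > 16, so the last convergent with denominator <= 16 is p_2/q_2 = 23/3.
The closest fraction with denominator <= 16 is either p_2/q_2 or the intermediate fraction (k*p_2 + p_1)/(k*q_2 + q_1) with the largest k >= 1 whose denominator stays <= 16; these approach x as k grows, and every other convergent or intermediate fraction in range is farther away.
Largest k: floor((16 - q_1)/q_2) = floor((16 - 1)/3) = 5.
That gives (5*23 + 8)/(5*3 + 1) = 123/16.
Compare the errors: |x - 23/3| = |353*3 - 23*46|/(46*3) = 1/138, and |x - 123/16| = |353*16 - 123*46|/(46*16) = 10/736.
Cross-multiplying, 1*736 = 736 < 1380 = 10*138, so 1/138 is smaller: the convergent 23/3 is closer to x than 123/16.

23/3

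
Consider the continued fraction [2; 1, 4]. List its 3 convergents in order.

2/1, 3/1, 14/5

Using the convergent recurrence p_i = a_i*p_{i-1} + p_{i-2}, q_i = a_i*q_{i-1} + q_{i-2} with p_{-2}=0, p_{-1}=1, q_{-2}=1, q_{-1}=0:
  i=0: a_0=2, p_0 = 2*1 + 0 = 2, q_0 = 2*0 + 1 = 1.
  i=1: a_1=1, p_1 = 1*2 + 1 = 3, q_1 = 1*1 + 0 = 1.
  i=2: a_2=4, p_2 = 4*3 + 2 = 14, q_2 = 4*1 + 1 = 5.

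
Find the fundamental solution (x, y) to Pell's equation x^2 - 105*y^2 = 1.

(x, y) = (41, 4)

First expand sqrt(105) as a continued fraction. With x_i = (sqrt(105) + m_i)/d_i and (m_0, d_0) = (0, 1): a_0 = floor(sqrt(105)) = 10, since 10^2 = 100 <= 105 < 121 = 11^2.
Iterate m_{i+1} = d_i*a_i - m_i, d_{i+1} = (105 - m_{i+1}^2)/d_i, a_{i+1} = floor((a_0 + m_{i+1})/d_{i+1}):
  m_1 = 1*10 - 0 = 10, d_1 = (105 - 10^2)/1 = 5/1 = 5, a_1 = floor((10 + 10)/5) = 4.
  m_2 = 5*4 - 10 = 10, d_2 = (105 - 10^2)/5 = 5/5 = 1, a_2 = floor((10 + 10)/1) = 20.
  m_3 = 1*20 - 10 = 10, d_3 = (105 - 10^2)/1 = 5/1 = 5: (m_3, d_3) = (m_1, d_1) = (10, 5), so from here the quotients repeat a_1, a_2; the period length is 2.
So sqrt(105) = [10; (4, 20)] with period length k = 2.
k is even, so the fundamental solution of x^2 - 105y^2 = 1 is (p_{k-1}, q_{k-1}) = (p_1, q_1); compute convergents through index 1.
Convergents (p_i = a_i*p_{i-1} + p_{i-2}, q_i = a_i*q_{i-1} + q_{i-2} with p_{-2}=0, p_{-1}=1, q_{-2}=1, q_{-1}=0):
  i=0: a_0=10, p_0 = 10*1 + 0 = 10, q_0 = 10*0 + 1 = 1.
  i=1: a_1=4, p_1 = 4*10 + 1 = 41, q_1 = 4*1 + 0 = 4.
Check: 41^2 - 105*4^2 = 1681 - 1680 = 1, so (x, y) = (41, 4) solves the equation, and by the theorem it is the least positive solution.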